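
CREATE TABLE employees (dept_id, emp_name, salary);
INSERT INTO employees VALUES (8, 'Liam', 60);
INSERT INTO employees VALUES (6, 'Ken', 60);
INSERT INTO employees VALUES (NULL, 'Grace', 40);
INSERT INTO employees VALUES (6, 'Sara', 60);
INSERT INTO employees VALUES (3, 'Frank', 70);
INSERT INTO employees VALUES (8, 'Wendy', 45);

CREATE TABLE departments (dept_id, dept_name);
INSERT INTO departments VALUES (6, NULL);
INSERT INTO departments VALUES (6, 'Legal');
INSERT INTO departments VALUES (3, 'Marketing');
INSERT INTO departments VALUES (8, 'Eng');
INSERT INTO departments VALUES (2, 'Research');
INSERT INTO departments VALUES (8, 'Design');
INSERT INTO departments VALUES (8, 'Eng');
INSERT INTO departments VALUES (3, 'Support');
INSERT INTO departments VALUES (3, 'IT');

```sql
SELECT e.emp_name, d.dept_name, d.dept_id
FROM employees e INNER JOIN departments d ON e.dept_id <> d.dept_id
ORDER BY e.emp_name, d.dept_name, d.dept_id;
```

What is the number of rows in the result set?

32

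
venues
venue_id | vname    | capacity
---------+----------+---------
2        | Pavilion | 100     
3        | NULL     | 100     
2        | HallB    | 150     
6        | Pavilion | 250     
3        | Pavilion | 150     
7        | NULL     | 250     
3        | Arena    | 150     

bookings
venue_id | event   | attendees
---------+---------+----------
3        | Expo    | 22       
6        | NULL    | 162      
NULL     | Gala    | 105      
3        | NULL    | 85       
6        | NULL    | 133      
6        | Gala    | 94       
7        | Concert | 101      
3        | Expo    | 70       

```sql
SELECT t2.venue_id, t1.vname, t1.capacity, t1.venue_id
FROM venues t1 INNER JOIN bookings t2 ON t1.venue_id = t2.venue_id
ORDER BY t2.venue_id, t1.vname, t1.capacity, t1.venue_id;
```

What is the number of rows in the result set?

INNER JOIN keeps only pairs where the ON condition holds.
Matching on t1.venue_id = t2.venue_id. A NULL in a compared column never satisfies the condition.
- t1 row (venue_id=2): no match → dropped.
- t1 row (venue_id=3): matches 3 t2 row(s) → 3 output row(s).
- t1 row (venue_id=2): no match → dropped.
- t1 row (venue_id=6): matches 3 t2 row(s) → 3 output row(s).
- t1 row (venue_id=3): matches 3 t2 row(s) → 3 output row(s).
- t1 row (venue_id=7): matches 1 t2 row(s) → 1 output row(s).
- t1 row (venue_id=3): matches 3 t2 row(s) → 3 output row(s).
Total: 13 rows.

13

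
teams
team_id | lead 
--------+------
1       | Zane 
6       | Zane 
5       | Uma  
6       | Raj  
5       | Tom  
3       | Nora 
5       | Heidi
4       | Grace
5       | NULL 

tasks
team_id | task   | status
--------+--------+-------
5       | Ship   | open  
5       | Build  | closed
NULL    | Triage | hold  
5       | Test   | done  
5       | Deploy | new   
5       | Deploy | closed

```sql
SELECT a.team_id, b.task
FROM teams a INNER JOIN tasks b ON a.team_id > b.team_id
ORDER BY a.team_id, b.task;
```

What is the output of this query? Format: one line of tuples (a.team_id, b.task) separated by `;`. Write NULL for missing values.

INNER JOIN keeps only pairs where the ON condition holds.
Matching on a.team_id > b.team_id. A NULL in a compared column never satisfies the condition.
Matched pairs: 10.

(6, Build); (6, Build); (6, Deploy); (6, Deploy); (6, Deploy); (6, Deploy); (6, Ship); (6, Ship); (6, Test); (6, Test)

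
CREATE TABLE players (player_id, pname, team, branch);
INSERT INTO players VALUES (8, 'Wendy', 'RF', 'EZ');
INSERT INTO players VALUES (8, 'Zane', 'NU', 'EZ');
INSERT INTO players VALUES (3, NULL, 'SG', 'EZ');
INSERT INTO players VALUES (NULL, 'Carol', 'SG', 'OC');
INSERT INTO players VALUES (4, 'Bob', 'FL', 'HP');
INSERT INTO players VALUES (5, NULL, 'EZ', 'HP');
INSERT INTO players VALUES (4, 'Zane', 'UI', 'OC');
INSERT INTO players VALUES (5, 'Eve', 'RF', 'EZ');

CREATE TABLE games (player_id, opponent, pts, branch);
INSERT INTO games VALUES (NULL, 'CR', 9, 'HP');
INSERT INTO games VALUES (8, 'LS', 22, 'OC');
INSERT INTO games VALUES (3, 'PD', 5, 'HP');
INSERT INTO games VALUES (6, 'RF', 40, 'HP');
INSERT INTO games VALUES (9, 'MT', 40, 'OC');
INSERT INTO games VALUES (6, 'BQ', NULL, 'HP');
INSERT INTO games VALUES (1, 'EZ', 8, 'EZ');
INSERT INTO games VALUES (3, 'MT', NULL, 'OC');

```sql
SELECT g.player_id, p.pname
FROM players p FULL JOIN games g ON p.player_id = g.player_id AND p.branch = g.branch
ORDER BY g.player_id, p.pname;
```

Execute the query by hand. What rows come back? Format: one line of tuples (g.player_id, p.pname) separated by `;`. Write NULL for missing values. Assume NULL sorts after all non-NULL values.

FULL OUTER JOIN keeps every row from both sides; unmatched rows get NULL for the other side's columns.
Matching on p.player_id = g.player_id AND p.branch = g.branch. A NULL in a compared column never satisfies the condition.
- p row (player_id=8, branch=EZ): no match → kept, g columns NULL.
- p row (player_id=8, branch=EZ): no match → kept, g columns NULL.
- p row (player_id=3, branch=EZ): no match → kept, g columns NULL.
- p row (player_id=NULL, branch=OC): no match → kept, g columns NULL.
- p row (player_id=4, branch=HP): no match → kept, g columns NULL.
- p row (player_id=5, branch=HP): no match → kept, g columns NULL.
- p row (player_id=4, branch=OC): no match → kept, g columns NULL.
- p row (player_id=5, branch=EZ): no match → kept, g columns NULL.
- plus 8 unmatched g row(s), each kept with NULL p columns.

(1, NULL); (3, NULL); (3, NULL); (6, NULL); (6, NULL); (8, NULL); (9, NULL); (NULL, Bob); (NULL, Carol); (NULL, Eve); (NULL, Wendy); (NULL, Zane); (NULL, Zane); (NULL, NULL); (NULL, NULL); (NULL, NULL)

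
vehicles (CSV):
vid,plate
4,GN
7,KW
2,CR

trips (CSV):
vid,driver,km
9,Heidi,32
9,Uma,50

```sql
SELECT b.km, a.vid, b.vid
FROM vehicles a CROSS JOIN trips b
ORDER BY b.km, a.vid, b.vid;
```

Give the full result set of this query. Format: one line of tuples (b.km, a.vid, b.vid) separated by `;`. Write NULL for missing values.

CROSS JOIN pairs every row of `vehicles` with every row of `trips`: 3 × 2 = 6 rows.

(32, 2, 9); (32, 4, 9); (32, 7, 9); (50, 2, 9); (50, 4, 9); (50, 7, 9)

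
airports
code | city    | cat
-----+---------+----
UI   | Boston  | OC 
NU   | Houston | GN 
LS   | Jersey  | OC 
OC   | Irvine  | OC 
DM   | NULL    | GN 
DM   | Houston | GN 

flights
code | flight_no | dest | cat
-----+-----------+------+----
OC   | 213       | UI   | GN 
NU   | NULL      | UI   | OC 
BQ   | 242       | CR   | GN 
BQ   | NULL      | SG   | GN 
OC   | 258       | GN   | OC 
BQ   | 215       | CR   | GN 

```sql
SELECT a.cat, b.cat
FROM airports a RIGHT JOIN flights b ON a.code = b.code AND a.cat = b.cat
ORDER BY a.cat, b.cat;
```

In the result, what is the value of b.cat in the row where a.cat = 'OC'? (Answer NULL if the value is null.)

RIGHT JOIN keeps every row from `flights`; unmatched rows get NULL for `airports`'s columns.
Matching on a.code = b.code AND a.cat = b.cat.
- a (code=UI, cat=OC) has no partner in b.
- a (code=NU, cat=GN) has no partner in b.
- a (code=LS, cat=OC) has no partner in b.
- a (code=OC, cat=OC) pairs with 1 row(s) of b.
- a (code=DM, cat=GN) has no partner in b.
- a (code=DM, cat=GN) has no partner in b.
- 5 row(s) from b found no a partner → padded with NULL.

OC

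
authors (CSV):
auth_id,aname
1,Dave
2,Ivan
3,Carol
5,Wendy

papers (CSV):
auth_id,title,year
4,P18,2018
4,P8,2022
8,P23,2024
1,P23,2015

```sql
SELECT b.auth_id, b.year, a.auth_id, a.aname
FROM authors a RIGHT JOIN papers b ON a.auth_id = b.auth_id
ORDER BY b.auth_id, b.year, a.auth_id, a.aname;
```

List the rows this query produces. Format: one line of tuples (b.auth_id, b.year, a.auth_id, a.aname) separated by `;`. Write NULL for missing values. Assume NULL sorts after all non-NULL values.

(1, 2015, 1, Dave); (4, 2018, NULL, NULL); (4, 2022, NULL, NULL); (8, 2024, NULL, NULL)

RIGHT JOIN keeps every row from `papers`; unmatched rows get NULL for `authors`'s columns.
Matching on a.auth_id = b.auth_id.
- a row (auth_id=1): matches 1 b row(s) → 1 output row(s).
- a row (auth_id=2): no match.
- a row (auth_id=3): no match.
- a row (auth_id=5): no match.
- 3 b row(s) had no a match → kept, a columns NULL.
After projecting and ordering:
b.auth_id | b.year | a.auth_id | a.aname
1 | 2015 | 1 | Dave
4 | 2018 | NULL | NULL
4 | 2022 | NULL | NULL
8 | 2024 | NULL | NULL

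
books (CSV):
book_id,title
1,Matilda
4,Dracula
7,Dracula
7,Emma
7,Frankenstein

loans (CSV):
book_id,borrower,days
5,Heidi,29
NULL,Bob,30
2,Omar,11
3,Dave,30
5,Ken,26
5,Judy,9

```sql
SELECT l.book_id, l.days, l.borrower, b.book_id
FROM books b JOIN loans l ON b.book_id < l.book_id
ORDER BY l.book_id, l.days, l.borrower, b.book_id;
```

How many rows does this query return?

INNER JOIN keeps only pairs where the ON condition holds.
Matching on b.book_id < l.book_id. A NULL in a compared column never satisfies the condition.
- b[0] book_id=1 → 5 match(es) in l → 5 row(s).
- b[1] book_id=4 → 3 match(es) in l → 3 row(s).
- b[2] book_id=7 → no match; dropped.
- b[3] book_id=7 → no match; dropped.
- b[4] book_id=7 → no match; dropped.
Total: 8 rows.

8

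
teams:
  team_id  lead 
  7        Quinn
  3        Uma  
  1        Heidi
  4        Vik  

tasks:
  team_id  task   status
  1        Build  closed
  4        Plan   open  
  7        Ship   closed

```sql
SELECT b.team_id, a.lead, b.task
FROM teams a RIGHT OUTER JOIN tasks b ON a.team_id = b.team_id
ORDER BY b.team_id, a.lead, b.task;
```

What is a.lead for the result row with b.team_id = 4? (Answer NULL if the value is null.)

RIGHT JOIN keeps every row from `tasks`; unmatched rows get NULL for `teams`'s columns.
Matching on a.team_id = b.team_id.
- team_id=7: 1 matching b row(s), so 1 row(s) emitted.
- team_id=3: no matching b row.
- team_id=1: 1 matching b row(s), so 1 row(s) emitted.
- team_id=4: 1 matching b row(s), so 1 row(s) emitted.
- every b row matched at least one a row.

Vik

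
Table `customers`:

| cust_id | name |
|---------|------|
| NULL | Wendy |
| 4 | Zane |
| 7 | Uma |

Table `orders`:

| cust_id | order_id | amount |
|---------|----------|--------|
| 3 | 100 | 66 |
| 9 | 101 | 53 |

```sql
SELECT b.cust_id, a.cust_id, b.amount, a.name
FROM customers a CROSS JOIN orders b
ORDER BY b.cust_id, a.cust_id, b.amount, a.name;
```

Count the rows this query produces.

6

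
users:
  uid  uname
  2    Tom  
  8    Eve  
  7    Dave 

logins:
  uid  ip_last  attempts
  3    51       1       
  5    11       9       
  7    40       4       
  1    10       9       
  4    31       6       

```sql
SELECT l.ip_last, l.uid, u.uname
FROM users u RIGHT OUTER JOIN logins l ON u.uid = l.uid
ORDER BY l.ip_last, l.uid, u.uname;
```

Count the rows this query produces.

RIGHT JOIN keeps every row from `logins`; unmatched rows get NULL for `users`'s columns.
Matching on u.uid = l.uid.
Matched pairs: 1; unmatched l rows kept: 4.
Total: 1 matched + 4 padded = 5 rows.

5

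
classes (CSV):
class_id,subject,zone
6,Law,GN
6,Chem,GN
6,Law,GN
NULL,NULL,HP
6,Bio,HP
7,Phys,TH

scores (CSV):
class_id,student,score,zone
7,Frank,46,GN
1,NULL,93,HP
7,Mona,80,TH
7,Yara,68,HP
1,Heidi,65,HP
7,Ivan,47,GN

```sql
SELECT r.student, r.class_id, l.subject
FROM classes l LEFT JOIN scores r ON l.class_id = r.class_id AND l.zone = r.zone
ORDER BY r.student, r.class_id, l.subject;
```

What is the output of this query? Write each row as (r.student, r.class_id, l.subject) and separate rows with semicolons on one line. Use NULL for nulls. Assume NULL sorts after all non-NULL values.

(Mona, 7, Phys); (NULL, NULL, Bio); (NULL, NULL, Chem); (NULL, NULL, Law); (NULL, NULL, Law); (NULL, NULL, NULL)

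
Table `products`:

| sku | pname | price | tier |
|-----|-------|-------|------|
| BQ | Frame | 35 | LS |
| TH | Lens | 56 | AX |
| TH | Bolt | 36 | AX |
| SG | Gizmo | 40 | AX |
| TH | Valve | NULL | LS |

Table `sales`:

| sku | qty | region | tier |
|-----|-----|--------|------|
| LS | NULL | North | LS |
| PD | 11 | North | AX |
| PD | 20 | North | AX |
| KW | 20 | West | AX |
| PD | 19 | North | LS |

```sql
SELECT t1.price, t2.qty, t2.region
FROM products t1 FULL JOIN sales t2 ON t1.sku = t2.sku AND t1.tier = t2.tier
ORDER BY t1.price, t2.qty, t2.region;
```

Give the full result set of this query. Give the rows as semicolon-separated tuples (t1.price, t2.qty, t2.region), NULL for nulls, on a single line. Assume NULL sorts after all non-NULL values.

(35, NULL, NULL); (36, NULL, NULL); (40, NULL, NULL); (56, NULL, NULL); (NULL, 11, North); (NULL, 19, North); (NULL, 20, North); (NULL, 20, West); (NULL, NULL, North); (NULL, NULL, NULL)

FULL OUTER JOIN keeps every row from both sides; unmatched rows get NULL for the other side's columns.
Matching on t1.sku = t2.sku AND t1.tier = t2.tier.
Matched pairs: 0; unmatched t1 rows kept: 5; unmatched t2 rows kept: 5.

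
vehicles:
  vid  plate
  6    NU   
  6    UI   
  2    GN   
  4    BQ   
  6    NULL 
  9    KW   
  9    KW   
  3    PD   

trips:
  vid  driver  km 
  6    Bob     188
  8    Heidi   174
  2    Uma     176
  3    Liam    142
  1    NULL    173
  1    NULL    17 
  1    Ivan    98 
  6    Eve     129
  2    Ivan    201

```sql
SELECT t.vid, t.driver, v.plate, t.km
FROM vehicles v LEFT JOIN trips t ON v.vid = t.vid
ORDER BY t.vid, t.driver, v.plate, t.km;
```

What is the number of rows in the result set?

LEFT JOIN keeps every row from `vehicles`; unmatched rows get NULL for `trips`'s columns.
Matching on v.vid = t.vid.
Matched pairs: 9; unmatched v rows kept: 3.
Total: 9 matched + 3 padded = 12 rows.

12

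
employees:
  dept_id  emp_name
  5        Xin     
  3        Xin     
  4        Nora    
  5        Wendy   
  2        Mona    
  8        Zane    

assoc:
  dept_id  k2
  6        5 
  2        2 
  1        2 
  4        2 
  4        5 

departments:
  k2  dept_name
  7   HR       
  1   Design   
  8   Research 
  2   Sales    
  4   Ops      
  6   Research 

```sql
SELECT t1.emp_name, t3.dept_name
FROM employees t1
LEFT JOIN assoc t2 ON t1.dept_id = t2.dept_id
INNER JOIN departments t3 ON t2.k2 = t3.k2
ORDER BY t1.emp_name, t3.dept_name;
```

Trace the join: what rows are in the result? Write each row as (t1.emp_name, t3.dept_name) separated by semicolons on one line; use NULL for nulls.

Joins associate left-to-right: employees LEFT JOIN assoc on dept_id gives 7 intermediate row(s).
Then INNER JOIN `departments t3` on k2: keep only rows whose t2.k2 appears in t3.

(Mona, Sales); (Nora, Sales)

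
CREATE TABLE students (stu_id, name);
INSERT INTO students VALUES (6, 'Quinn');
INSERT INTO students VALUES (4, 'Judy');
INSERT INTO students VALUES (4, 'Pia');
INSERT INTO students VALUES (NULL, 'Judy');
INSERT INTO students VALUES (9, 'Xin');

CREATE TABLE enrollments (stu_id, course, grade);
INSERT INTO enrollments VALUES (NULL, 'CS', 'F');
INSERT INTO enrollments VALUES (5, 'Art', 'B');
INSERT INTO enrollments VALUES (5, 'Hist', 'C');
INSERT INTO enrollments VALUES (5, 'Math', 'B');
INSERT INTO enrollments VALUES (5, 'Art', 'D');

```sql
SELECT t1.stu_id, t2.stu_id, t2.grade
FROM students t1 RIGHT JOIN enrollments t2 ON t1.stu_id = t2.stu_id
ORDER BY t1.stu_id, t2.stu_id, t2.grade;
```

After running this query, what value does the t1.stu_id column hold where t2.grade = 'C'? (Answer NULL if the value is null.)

RIGHT JOIN keeps every row from `enrollments`; unmatched rows get NULL for `students`'s columns.
Matching on t1.stu_id = t2.stu_id. A NULL in a compared column never satisfies the condition.
Matched pairs: 0; unmatched t2 rows kept: 5.

NULL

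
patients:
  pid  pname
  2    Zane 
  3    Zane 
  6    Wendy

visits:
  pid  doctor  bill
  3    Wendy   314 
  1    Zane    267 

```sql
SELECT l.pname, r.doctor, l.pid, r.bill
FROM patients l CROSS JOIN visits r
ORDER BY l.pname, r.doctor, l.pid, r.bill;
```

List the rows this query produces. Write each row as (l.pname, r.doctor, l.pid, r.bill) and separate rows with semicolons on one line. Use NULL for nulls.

(Wendy, Wendy, 6, 314); (Wendy, Zane, 6, 267); (Zane, Wendy, 2, 314); (Zane, Wendy, 3, 314); (Zane, Zane, 2, 267); (Zane, Zane, 3, 267)

CROSS JOIN pairs every row of `patients` with every row of `visits`: 3 × 2 = 6 rows.
After projecting and ordering:
l.pname | r.doctor | l.pid | r.bill
Wendy | Wendy | 6 | 314
Wendy | Zane | 6 | 267
Zane | Wendy | 2 | 314
Zane | Wendy | 3 | 314
Zane | Zane | 2 | 267
Zane | Zane | 3 | 267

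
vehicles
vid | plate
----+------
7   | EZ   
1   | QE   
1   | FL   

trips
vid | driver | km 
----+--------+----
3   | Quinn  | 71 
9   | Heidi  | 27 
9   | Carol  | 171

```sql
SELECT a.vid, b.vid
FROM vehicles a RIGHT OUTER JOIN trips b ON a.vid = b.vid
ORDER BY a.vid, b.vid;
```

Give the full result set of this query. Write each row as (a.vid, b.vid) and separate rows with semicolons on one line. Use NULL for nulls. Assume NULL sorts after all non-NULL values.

RIGHT JOIN keeps every row from `trips`; unmatched rows get NULL for `vehicles`'s columns.
Matching on a.vid = b.vid.
Matched pairs: 0; unmatched b rows kept: 3.

(NULL, 3); (NULL, 9); (NULL, 9)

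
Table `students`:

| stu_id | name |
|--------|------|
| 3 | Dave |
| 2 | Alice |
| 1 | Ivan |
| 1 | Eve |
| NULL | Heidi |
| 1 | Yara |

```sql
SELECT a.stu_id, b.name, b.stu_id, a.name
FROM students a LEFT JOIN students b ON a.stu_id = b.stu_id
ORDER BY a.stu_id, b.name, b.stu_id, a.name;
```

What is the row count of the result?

12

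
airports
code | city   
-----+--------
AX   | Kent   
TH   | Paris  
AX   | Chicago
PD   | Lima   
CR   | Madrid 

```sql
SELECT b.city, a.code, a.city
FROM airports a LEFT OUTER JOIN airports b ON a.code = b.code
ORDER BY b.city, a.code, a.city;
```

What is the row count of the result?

LEFT JOIN keeps every row from `airports a`; unmatched rows get NULL for `airports b`'s columns.
Matching on a.code = b.code.
- a[0] code=AX → 2 match(es) in b → 2 row(s).
- a[1] code=TH → 1 match(es) in b → 1 row(s).
- a[2] code=AX → 2 match(es) in b → 2 row(s).
- a[3] code=PD → 1 match(es) in b → 1 row(s).
- a[4] code=CR → 1 match(es) in b → 1 row(s).
Total: 7 rows.

7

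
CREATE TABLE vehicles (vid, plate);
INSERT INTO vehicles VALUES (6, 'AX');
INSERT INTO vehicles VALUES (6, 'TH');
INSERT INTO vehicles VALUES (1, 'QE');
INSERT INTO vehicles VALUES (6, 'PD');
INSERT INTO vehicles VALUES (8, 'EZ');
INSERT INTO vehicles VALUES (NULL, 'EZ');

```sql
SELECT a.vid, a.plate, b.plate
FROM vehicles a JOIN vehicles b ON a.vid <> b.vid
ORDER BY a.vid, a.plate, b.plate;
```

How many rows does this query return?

14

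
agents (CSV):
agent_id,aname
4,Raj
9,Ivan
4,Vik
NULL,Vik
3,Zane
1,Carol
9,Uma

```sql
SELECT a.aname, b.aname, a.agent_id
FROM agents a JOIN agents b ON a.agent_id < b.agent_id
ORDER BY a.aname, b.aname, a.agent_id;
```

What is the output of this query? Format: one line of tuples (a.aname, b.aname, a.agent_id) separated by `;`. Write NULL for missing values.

INNER JOIN keeps only pairs where the ON condition holds.
Matching on a.agent_id < b.agent_id. A NULL in a compared column never satisfies the condition.
Matched pairs: 13.

(Carol, Ivan, 1); (Carol, Raj, 1); (Carol, Uma, 1); (Carol, Vik, 1); (Carol, Zane, 1); (Raj, Ivan, 4); (Raj, Uma, 4); (Vik, Ivan, 4); (Vik, Uma, 4); (Zane, Ivan, 3); (Zane, Raj, 3); (Zane, Uma, 3); (Zane, Vik, 3)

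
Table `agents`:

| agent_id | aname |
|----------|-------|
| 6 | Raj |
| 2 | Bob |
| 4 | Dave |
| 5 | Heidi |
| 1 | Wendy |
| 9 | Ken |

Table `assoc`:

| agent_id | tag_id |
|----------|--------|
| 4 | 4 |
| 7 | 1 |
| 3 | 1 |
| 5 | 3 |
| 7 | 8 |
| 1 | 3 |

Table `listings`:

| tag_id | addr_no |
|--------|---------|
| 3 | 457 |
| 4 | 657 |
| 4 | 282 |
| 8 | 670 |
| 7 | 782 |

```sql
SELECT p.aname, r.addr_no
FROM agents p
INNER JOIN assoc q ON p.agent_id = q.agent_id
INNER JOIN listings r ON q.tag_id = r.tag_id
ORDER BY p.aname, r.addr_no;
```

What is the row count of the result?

4

Step 1 — p INNER JOIN q on agent_id → 3 row(s).
Then INNER JOIN `listings r` on tag_id: keep only rows whose q.tag_id appears in r.
Result: 4 row(s).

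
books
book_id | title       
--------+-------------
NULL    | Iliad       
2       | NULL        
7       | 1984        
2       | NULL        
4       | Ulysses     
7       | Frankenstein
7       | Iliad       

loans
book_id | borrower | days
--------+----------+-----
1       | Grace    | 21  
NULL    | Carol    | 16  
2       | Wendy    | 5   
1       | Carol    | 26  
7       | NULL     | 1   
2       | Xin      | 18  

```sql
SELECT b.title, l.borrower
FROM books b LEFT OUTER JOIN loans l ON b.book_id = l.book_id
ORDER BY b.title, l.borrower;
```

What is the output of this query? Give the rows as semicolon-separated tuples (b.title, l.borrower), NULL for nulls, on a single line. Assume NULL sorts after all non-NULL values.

LEFT JOIN keeps every row from `books`; unmatched rows get NULL for `loans`'s columns.
Matching on b.book_id = l.book_id. A NULL in a compared column never satisfies the condition.
- b row (book_id=NULL): no match → kept, l columns NULL.
- b row (book_id=2): matches 2 l row(s) → 2 output row(s).
- b row (book_id=7): matches 1 l row(s) → 1 output row(s).
- b row (book_id=2): matches 2 l row(s) → 2 output row(s).
- b row (book_id=4): no match → kept, l columns NULL.
- b row (book_id=7): matches 1 l row(s) → 1 output row(s).
- b row (book_id=7): matches 1 l row(s) → 1 output row(s).
After projecting and ordering:
b.title | l.borrower
1984 | NULL
Frankenstein | NULL
Iliad | NULL
Iliad | NULL
Ulysses | NULL
NULL | Wendy
NULL | Wendy
NULL | Xin
NULL | Xin

(1984, NULL); (Frankenstein, NULL); (Iliad, NULL); (Iliad, NULL); (Ulysses, NULL); (NULL, Wendy); (NULL, Wendy); (NULL, Xin); (NULL, Xin)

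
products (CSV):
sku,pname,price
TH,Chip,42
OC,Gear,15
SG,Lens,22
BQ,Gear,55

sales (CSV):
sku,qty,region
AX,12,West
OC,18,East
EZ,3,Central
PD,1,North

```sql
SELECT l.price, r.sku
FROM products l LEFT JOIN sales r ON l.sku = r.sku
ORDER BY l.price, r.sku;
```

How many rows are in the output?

4

LEFT JOIN keeps every row from `products`; unmatched rows get NULL for `sales`'s columns.
Matching on l.sku = r.sku.
- l row (sku=TH): no match → kept, r columns NULL.
- l row (sku=OC): matches 1 r row(s) → 1 output row(s).
- l row (sku=SG): no match → kept, r columns NULL.
- l row (sku=BQ): no match → kept, r columns NULL.
Total: 1 matched + 3 padded = 4 rows.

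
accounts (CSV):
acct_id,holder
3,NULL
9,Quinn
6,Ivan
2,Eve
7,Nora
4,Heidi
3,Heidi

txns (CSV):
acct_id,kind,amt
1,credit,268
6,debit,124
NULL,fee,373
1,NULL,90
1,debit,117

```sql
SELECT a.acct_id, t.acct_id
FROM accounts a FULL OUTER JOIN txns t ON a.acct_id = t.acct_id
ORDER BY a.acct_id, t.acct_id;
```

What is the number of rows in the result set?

11

FULL OUTER JOIN keeps every row from both sides; unmatched rows get NULL for the other side's columns.
Matching on a.acct_id = t.acct_id. A NULL in a compared column never satisfies the condition.
- acct_id=3: no t row matches, row kept with t columns NULL.
- acct_id=9: no t row matches, row kept with t columns NULL.
- acct_id=6: 1 matching t row(s), so 1 row(s) emitted.
- acct_id=2: no t row matches, row kept with t columns NULL.
- acct_id=7: no t row matches, row kept with t columns NULL.
- acct_id=4: no t row matches, row kept with t columns NULL.
- acct_id=3: no t row matches, row kept with t columns NULL.
- 4 t row(s) had no a match → kept, a columns NULL.
Total: 1 matched + 10 padded = 11 rows.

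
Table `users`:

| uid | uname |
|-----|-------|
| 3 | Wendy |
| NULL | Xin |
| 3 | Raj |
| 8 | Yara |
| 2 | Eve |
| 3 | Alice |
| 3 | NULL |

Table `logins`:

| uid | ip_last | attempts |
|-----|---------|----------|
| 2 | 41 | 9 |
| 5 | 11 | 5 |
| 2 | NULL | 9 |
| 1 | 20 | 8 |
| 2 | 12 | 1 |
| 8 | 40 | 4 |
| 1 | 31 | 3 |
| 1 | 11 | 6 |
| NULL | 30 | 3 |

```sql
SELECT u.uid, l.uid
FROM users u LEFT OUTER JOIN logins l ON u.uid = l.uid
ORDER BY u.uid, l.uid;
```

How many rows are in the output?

LEFT JOIN keeps every row from `users`; unmatched rows get NULL for `logins`'s columns.
Matching on u.uid = l.uid. A NULL in a compared column never satisfies the condition.
- u[0] uid=3 → no match; kept with NULLs on the l side.
- u[1] uid=NULL → no match; kept with NULLs on the l side.
- u[2] uid=3 → no match; kept with NULLs on the l side.
- u[3] uid=8 → 1 match(es) in l → 1 row(s).
- u[4] uid=2 → 3 match(es) in l → 3 row(s).
- u[5] uid=3 → no match; kept with NULLs on the l side.
- u[6] uid=3 → no match; kept with NULLs on the l side.
Total: 4 matched + 5 padded = 9 rows.

9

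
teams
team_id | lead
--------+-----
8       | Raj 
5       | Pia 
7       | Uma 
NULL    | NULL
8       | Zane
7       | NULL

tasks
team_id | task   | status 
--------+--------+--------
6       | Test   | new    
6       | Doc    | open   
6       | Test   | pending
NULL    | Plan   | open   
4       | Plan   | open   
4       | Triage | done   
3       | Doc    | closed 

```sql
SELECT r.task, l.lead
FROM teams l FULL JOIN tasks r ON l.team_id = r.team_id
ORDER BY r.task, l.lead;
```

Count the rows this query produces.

FULL OUTER JOIN keeps every row from both sides; unmatched rows get NULL for the other side's columns.
Matching on l.team_id = r.team_id. A NULL in a compared column never satisfies the condition.
Matched pairs: 0; unmatched l rows kept: 6; unmatched r rows kept: 7.
Total: 0 matched + 13 padded = 13 rows.

13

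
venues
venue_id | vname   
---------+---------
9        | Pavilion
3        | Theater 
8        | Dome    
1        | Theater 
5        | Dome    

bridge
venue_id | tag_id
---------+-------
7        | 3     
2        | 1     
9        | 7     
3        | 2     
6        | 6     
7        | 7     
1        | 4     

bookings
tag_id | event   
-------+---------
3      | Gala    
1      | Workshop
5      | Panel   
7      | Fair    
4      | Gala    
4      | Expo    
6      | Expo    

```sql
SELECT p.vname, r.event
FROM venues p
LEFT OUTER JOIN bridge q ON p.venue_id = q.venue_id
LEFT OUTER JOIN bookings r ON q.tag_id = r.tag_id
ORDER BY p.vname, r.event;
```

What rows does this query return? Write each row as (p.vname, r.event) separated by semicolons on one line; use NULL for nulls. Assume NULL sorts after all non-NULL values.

(Dome, NULL); (Dome, NULL); (Pavilion, Fair); (Theater, Expo); (Theater, Gala); (Theater, NULL)

Evaluate left to right. First `venues p LEFT JOIN bridge q` on venue_id: 5 row(s).
Then LEFT JOIN `bookings r` on tag_id: each of those 5 rows is kept; rows whose q.tag_id has no match in r get NULL for r's columns.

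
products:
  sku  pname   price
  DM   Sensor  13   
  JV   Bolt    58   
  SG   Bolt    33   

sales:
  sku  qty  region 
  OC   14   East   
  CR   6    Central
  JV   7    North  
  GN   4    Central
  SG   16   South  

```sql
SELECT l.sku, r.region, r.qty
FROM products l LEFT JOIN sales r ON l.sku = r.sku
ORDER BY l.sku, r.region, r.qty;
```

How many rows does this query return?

LEFT JOIN keeps every row from `products`; unmatched rows get NULL for `sales`'s columns.
Matching on l.sku = r.sku.
Matched pairs: 2; unmatched l rows kept: 1.
Total: 2 matched + 1 padded = 3 rows.

3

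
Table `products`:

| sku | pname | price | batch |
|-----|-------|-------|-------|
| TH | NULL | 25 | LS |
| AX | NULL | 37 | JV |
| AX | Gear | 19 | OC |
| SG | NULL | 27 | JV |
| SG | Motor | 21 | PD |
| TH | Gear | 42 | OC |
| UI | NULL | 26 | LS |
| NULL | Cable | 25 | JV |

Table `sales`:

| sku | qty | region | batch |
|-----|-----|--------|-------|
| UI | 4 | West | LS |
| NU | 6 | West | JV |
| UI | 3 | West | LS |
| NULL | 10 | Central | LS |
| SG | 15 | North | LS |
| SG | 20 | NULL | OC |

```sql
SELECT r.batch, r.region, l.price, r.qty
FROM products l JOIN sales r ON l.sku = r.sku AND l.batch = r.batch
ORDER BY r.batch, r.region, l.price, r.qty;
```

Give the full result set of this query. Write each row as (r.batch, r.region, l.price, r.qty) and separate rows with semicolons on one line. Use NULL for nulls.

INNER JOIN keeps only pairs where the ON condition holds.
Matching on l.sku = r.sku AND l.batch = r.batch. A NULL in a compared column never satisfies the condition.
- sku=TH, batch=LS: no matching r row, dropped.
- sku=AX, batch=JV: no matching r row, dropped.
- sku=AX, batch=OC: no matching r row, dropped.
- sku=SG, batch=JV: no matching r row, dropped.
- sku=SG, batch=PD: no matching r row, dropped.
- sku=TH, batch=OC: no matching r row, dropped.
- sku=UI, batch=LS: 2 matching r row(s), so 2 row(s) emitted.
- sku=NULL, batch=JV: no matching r row, dropped.
After projecting and ordering:
r.batch | r.region | l.price | r.qty
LS | West | 26 | 3
LS | West | 26 | 4

(LS, West, 26, 3); (LS, West, 26, 4)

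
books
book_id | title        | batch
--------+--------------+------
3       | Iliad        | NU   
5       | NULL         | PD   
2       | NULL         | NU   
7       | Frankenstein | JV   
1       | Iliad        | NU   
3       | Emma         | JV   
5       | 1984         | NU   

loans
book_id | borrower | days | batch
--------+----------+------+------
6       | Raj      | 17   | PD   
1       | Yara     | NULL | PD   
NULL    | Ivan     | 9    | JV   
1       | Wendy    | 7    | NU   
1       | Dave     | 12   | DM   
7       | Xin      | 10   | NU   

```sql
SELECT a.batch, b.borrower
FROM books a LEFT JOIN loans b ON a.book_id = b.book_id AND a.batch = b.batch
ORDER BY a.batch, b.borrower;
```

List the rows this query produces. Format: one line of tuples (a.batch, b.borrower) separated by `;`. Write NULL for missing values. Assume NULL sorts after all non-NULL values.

LEFT JOIN keeps every row from `books`; unmatched rows get NULL for `loans`'s columns.
Matching on a.book_id = b.book_id AND a.batch = b.batch. A NULL in a compared column never satisfies the condition.
Matched pairs: 1; unmatched a rows kept: 6.

(JV, NULL); (JV, NULL); (NU, Wendy); (NU, NULL); (NU, NULL); (NU, NULL); (PD, NULL)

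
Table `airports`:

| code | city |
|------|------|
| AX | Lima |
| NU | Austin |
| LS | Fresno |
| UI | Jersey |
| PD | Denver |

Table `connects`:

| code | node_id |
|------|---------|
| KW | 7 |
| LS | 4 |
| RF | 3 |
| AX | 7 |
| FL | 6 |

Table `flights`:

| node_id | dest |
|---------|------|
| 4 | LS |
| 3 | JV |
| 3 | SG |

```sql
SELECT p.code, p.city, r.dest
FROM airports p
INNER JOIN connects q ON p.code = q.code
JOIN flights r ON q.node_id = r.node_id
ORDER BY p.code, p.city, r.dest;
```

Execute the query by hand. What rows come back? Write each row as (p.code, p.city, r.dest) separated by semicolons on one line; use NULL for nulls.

(LS, Fresno, LS)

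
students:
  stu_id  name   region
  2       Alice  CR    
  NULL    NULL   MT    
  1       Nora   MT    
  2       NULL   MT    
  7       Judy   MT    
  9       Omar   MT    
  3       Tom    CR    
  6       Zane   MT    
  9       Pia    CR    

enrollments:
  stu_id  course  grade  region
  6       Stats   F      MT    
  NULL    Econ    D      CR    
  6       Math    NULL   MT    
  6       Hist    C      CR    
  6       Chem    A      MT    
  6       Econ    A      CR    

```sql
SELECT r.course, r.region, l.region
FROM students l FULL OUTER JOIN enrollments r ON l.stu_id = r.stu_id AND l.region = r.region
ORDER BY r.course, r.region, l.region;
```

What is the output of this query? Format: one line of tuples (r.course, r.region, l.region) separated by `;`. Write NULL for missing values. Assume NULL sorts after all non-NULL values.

(Chem, MT, MT); (Econ, CR, NULL); (Econ, CR, NULL); (Hist, CR, NULL); (Math, MT, MT); (Stats, MT, MT); (NULL, NULL, CR); (NULL, NULL, CR); (NULL, NULL, CR); (NULL, NULL, MT); (NULL, NULL, MT); (NULL, NULL, MT); (NULL, NULL, MT); (NULL, NULL, MT)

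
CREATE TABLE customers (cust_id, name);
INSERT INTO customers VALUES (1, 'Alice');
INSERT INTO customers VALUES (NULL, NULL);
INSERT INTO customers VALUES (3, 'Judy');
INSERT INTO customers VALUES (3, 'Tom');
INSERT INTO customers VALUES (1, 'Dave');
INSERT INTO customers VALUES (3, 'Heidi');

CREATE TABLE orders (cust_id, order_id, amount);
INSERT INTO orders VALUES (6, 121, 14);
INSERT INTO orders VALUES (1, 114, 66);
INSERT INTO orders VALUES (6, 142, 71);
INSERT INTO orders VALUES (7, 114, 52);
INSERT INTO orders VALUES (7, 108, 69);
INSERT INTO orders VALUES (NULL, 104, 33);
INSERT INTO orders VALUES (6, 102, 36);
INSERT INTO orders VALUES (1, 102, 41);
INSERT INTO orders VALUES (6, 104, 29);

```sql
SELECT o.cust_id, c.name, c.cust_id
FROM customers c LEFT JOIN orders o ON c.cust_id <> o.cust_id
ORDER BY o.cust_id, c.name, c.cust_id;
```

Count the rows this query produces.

LEFT JOIN keeps every row from `customers`; unmatched rows get NULL for `orders`'s columns.
Matching on c.cust_id <> o.cust_id. A NULL in a compared column never satisfies the condition.
Matched pairs: 36; unmatched c rows kept: 1.
Total: 36 matched + 1 padded = 37 rows.

37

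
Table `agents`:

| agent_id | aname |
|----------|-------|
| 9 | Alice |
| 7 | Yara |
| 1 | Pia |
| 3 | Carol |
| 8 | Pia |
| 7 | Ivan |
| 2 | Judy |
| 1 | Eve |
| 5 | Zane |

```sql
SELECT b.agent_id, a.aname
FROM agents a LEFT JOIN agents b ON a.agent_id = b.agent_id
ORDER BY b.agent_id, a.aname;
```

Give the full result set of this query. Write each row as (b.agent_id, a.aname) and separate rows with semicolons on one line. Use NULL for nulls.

LEFT JOIN keeps every row from `agents a`; unmatched rows get NULL for `agents b`'s columns.
Matching on a.agent_id = b.agent_id.
- agent_id=9: 1 matching b row(s), so 1 row(s) emitted.
- agent_id=7: 2 matching b row(s), so 2 row(s) emitted.
- agent_id=1: 2 matching b row(s), so 2 row(s) emitted.
- agent_id=3: 1 matching b row(s), so 1 row(s) emitted.
- agent_id=8: 1 matching b row(s), so 1 row(s) emitted.
- agent_id=7: 2 matching b row(s), so 2 row(s) emitted.
- agent_id=2: 1 matching b row(s), so 1 row(s) emitted.
- agent_id=1: 2 matching b row(s), so 2 row(s) emitted.
- agent_id=5: 1 matching b row(s), so 1 row(s) emitted.

(1, Eve); (1, Eve); (1, Pia); (1, Pia); (2, Judy); (3, Carol); (5, Zane); (7, Ivan); (7, Ivan); (7, Yara); (7, Yara); (8, Pia); (9, Alice)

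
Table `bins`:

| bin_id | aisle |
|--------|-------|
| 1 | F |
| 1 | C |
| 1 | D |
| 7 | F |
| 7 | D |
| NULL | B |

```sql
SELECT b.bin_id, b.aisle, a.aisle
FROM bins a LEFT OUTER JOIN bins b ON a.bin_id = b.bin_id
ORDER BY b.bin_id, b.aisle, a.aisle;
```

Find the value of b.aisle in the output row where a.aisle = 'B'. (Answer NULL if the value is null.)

LEFT JOIN keeps every row from `bins a`; unmatched rows get NULL for `bins b`'s columns.
Matching on a.bin_id = b.bin_id. A NULL in a compared column never satisfies the condition.
- bin_id=1: 3 matching b row(s), so 3 row(s) emitted.
- bin_id=1: 3 matching b row(s), so 3 row(s) emitted.
- bin_id=1: 3 matching b row(s), so 3 row(s) emitted.
- bin_id=7: 2 matching b row(s), so 2 row(s) emitted.
- bin_id=7: 2 matching b row(s), so 2 row(s) emitted.
- bin_id=NULL: no b row matches, row kept with b columns NULL.

NULL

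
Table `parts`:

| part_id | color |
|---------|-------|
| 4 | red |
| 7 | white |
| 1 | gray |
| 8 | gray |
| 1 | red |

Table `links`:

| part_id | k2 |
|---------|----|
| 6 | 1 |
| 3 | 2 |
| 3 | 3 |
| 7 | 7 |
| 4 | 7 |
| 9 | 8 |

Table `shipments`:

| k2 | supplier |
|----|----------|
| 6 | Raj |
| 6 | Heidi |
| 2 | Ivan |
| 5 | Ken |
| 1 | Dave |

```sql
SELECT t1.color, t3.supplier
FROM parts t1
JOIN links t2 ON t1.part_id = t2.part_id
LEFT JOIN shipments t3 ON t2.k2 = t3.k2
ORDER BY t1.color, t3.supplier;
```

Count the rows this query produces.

Evaluate left to right. First `parts t1 INNER JOIN links t2` on part_id: 2 row(s).
Then LEFT JOIN `shipments t3` on k2: each of those 2 rows is kept; rows whose t2.k2 has no match in t3 get NULL for t3's columns.
Result: 2 row(s).

2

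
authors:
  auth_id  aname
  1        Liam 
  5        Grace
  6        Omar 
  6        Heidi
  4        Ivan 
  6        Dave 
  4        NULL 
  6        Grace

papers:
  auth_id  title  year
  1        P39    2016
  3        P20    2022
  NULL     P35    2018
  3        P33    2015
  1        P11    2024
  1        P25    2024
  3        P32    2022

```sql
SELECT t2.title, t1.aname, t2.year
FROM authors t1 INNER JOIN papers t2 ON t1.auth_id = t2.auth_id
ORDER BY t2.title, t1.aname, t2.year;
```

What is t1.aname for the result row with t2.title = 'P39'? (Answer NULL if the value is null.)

Liam

INNER JOIN keeps only pairs where the ON condition holds.
Matching on t1.auth_id = t2.auth_id. A NULL in a compared column never satisfies the condition.
- auth_id=1: 3 matching t2 row(s), so 3 row(s) emitted.
- auth_id=5: no matching t2 row, dropped.
- auth_id=6: no matching t2 row, dropped.
- auth_id=6: no matching t2 row, dropped.
- auth_id=4: no matching t2 row, dropped.
- auth_id=6: no matching t2 row, dropped.
- auth_id=4: no matching t2 row, dropped.
- auth_id=6: no matching t2 row, dropped.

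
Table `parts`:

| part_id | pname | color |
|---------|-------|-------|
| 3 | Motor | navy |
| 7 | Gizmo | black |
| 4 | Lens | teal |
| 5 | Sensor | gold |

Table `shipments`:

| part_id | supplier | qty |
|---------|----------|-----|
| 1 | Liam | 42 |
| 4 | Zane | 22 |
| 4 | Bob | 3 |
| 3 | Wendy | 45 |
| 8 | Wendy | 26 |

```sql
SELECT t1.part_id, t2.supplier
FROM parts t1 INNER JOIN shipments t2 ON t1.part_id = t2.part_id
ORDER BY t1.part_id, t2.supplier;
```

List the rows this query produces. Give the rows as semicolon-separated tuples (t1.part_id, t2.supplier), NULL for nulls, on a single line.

INNER JOIN keeps only pairs where the ON condition holds.
Matching on t1.part_id = t2.part_id.
Matched pairs: 3.

(3, Wendy); (4, Bob); (4, Zane)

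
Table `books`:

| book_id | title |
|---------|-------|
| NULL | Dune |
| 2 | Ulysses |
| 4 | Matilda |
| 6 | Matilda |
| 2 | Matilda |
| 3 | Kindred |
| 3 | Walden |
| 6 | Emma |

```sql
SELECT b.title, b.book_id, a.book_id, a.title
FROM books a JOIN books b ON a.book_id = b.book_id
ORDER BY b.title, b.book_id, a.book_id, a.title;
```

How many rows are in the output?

13

INNER JOIN keeps only pairs where the ON condition holds.
Matching on a.book_id = b.book_id. A NULL in a compared column never satisfies the condition.
- a row (book_id=NULL): no match → dropped.
- a row (book_id=2): matches 2 b row(s) → 2 output row(s).
- a row (book_id=4): matches 1 b row(s) → 1 output row(s).
- a row (book_id=6): matches 2 b row(s) → 2 output row(s).
- a row (book_id=2): matches 2 b row(s) → 2 output row(s).
- a row (book_id=3): matches 2 b row(s) → 2 output row(s).
- a row (book_id=3): matches 2 b row(s) → 2 output row(s).
- a row (book_id=6): matches 2 b row(s) → 2 output row(s).
Total: 13 rows.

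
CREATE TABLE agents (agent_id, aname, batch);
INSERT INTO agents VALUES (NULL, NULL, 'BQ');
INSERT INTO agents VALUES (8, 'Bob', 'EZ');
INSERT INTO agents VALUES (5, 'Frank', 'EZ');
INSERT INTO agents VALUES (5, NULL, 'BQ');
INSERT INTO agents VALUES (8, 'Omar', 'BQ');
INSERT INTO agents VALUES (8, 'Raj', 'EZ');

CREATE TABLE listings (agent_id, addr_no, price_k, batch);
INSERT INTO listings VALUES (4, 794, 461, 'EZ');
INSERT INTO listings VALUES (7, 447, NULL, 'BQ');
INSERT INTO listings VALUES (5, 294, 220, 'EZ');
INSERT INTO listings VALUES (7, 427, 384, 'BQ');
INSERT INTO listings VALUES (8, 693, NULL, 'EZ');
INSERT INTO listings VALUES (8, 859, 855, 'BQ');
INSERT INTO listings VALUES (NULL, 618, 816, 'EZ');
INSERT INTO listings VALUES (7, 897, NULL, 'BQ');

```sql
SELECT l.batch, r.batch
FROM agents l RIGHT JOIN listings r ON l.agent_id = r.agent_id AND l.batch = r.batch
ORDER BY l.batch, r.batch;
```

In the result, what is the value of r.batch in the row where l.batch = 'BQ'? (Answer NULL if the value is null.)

BQ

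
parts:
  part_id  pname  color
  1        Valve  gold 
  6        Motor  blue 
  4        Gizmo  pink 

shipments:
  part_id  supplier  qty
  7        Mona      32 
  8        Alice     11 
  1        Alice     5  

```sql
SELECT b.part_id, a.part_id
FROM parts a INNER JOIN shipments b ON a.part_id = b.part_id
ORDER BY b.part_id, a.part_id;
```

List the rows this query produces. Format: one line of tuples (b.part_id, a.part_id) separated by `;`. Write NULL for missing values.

INNER JOIN keeps only pairs where the ON condition holds.
Matching on a.part_id = b.part_id.
- part_id=1: 1 matching b row(s), so 1 row(s) emitted.
- part_id=6: no matching b row, dropped.
- part_id=4: no matching b row, dropped.
After projecting and ordering:
b.part_id | a.part_id
1 | 1

(1, 1)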